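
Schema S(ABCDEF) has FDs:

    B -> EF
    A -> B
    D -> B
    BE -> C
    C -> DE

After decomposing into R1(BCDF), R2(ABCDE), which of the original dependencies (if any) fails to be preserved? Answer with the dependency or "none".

B → EF: restricted closure across fragments reaches EF.
A → B lies within R2.
D → B lies within R1.
BE → C lies within R2.
C → DE lies within R2.
Every dependency is enforceable on the fragments, so the decomposition is dependency-preserving.

none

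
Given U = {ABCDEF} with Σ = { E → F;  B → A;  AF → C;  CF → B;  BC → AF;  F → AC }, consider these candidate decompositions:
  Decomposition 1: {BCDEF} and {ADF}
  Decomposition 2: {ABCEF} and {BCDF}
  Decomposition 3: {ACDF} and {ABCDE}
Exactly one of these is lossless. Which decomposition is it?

Decomposition 1: common = {DF}, closure = {ABCDF} → lossless.
Decomposition 2: common = {BCF}, closure = {ABCF} → lossy.
Decomposition 3: common = {ACD}, closure = {ACD} → lossy.

Decomposition 1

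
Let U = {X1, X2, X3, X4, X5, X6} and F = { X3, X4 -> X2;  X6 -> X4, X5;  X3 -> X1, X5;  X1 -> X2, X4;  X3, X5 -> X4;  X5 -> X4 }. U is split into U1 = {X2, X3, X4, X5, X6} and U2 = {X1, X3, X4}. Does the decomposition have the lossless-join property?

Common attributes: U1 ∩ U2 = {X3, X4}.
Closure of {X3, X4}: X3, X4 → X2 applies, adding X2; X3 → X1, X5 applies, adding X1, X5. So (X3, X4)⁺ = {X1, X2, X3, X4, X5}.
This closure contains every attribute of U2, so U1 ∩ U2 → U2. The join is lossless.

Yes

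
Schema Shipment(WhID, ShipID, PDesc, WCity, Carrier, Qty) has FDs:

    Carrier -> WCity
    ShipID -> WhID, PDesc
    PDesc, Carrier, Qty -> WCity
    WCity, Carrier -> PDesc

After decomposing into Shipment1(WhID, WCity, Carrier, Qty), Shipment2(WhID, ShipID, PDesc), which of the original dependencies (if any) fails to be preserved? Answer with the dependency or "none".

Check WCity, Carrier → PDesc: no single fragment contains all of {PDesc, WCity, Carrier}, and the restricted closure of {WCity, Carrier} across the fragments never reaches {PDesc}.
Carrier → WCity is preserved.
ShipID → WhID, PDesc is preserved.
PDesc, Carrier, Qty → WCity is preserved.

WCity, Carrier -> PDesc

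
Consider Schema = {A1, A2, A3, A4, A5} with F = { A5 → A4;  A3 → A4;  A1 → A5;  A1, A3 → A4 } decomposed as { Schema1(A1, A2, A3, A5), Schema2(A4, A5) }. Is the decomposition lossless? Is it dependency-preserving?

lossless but not dependency-preserving

Lossless test: (A5)⁺ = {A4, A5}, which contains all of one fragment — lossless.
Dependency preservation: the restricted closure of {A3} across the fragments never reaches {A4}, so A3 → A4 cannot be enforced without a join — not preserved.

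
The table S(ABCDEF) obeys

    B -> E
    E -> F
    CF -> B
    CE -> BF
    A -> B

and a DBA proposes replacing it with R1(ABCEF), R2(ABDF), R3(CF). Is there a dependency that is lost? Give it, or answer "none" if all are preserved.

B → E lies within R1.
E → F lies within R1.
CF → B lies within R1.
CE → BF lies within R1.
A → B lies within R1.
Every dependency is enforceable on the fragments, so the decomposition is dependency-preserving.

none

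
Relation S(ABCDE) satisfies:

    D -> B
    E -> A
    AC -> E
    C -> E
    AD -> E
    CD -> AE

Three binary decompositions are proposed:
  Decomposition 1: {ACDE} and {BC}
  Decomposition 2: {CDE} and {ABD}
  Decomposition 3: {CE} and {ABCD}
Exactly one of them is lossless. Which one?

Decomposition 1: common = {C}, closure = {ACE} → lossy.
Decomposition 2: common = {D}, closure = {BD} → lossy.
Decomposition 3: common = {C}, closure = {ACE} → lossless.

Decomposition 3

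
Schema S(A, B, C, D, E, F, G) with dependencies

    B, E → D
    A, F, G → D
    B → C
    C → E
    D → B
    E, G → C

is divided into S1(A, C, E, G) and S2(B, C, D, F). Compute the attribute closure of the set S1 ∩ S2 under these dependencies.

C, E

S1 ∩ S2 = {C}.
C → E applies, adding E
Closure: {C, E}.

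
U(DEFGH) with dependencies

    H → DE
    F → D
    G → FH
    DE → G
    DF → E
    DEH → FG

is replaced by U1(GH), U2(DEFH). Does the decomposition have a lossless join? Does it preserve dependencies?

Lossless test: (H)⁺ = {DEFGH}, which contains all of one fragment — lossless.
Dependency preservation: G → FH; DE → G; DEH → FG are not contained in any single fragment, but the restricted closure of each left-hand side across the fragments still reaches the right-hand side; the remaining FDs each lie inside some fragment. All dependencies are preserved.

lossless and dependency-preserving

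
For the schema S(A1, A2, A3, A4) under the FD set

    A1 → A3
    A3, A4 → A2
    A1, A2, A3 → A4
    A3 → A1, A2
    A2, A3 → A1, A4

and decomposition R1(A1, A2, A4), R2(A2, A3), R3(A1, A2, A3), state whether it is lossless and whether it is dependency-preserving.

Lossless test (chase): Rows 1 and 3 agree on A1; apply A1→A3 and equate their A3 entries. Rows 1 and 3 agree on A1, A2, A3; apply A1, A2, A3→A4 and equate their A4 entries. Rows 1 and 2 agree on A3; apply A3→A1, A2 and equate their A1, A2 entries. Rows 1 and 2 agree on A2, A3; apply A2, A3→A1, A4 and equate their A1, A4 entries. Row 1 is now all distinguished symbols — the join is lossless.
Dependency preservation: A3, A4 → A2; A1, A2, A3 → A4; A2, A3 → A1, A4 are not contained in any single fragment, but the restricted closure of each left-hand side across the fragments still reaches the right-hand side; the remaining FDs each lie inside some fragment. All dependencies are preserved.

lossless and dependency-preserving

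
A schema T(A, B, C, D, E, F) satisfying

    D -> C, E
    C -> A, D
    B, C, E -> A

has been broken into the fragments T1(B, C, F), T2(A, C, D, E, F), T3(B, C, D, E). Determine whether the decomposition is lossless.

Yes

Chase test. Columns are A, B, C, D, E, F; row i has aⱼ where attribute j ∈ Ti, else bᵢⱼ.
Initial tableau (one row per fragment):
  row 1: b11 a2 a3 b14 b15 a6
  row 2: a1 b22 a3 a4 a5 a6
  row 3: b31 a2 a3 a4 a5 b36
Rows 1 and 2 agree on C; apply C→A, D and equate their A, D entries.
Rows 1 and 3 agree on C; apply C→A, D and equate their A, D entries.
Rows 1 and 2 agree on D; apply D→C, E and equate their C, E entries.
Row 1 is now all distinguished symbols — the join is lossless.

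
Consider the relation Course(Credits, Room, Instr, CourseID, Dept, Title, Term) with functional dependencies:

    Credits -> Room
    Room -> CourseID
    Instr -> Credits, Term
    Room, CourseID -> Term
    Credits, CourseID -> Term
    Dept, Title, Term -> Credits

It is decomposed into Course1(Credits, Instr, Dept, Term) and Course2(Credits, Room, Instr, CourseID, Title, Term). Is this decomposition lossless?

Common attributes: Course1 ∩ Course2 = {Credits, Instr, Term}.
Closure of {Credits, Instr, Term}: Credits → Room applies, adding Room; Room → CourseID applies, adding CourseID. So (Credits, Instr, Term)⁺ = {Credits, Room, Instr, CourseID, Term}.
The closure contains neither all of Course1 = {Credits, Instr, Dept, Term} nor all of Course2 = {Credits, Room, Instr, CourseID, Title, Term}, so the common attributes are not a superkey of either fragment. The join is lossy.

No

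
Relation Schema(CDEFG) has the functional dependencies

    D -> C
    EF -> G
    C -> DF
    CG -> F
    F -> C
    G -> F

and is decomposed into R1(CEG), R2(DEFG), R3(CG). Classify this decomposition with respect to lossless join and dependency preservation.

Lossless test (chase): Rows 1 and 3 agree on C; apply C→DF and equate their DF entries. Rows 1 and 2 agree on G; apply G→F and equate their F entries. Rows 1 and 2 agree on F; apply F→C and equate their C entries. Rows 1 and 2 agree on C; apply C→DF and equate their DF entries. Row 1 is now all distinguished symbols — the join is lossless.
Dependency preservation: the restricted closure of {D} across the fragments never reaches {C}, so D → C cannot be enforced without a join — not preserved.

lossless but not dependency-preserving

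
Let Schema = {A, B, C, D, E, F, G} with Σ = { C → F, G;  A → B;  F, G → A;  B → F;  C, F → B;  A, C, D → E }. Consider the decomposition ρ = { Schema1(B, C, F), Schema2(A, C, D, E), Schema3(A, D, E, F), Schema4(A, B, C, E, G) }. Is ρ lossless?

Chase test. Columns are A, B, C, D, E, F, G; row i has aⱼ where attribute j ∈ Schemai, else bᵢⱼ.
Initial tableau (one row per fragment):
  row 1: b11 a2 a3 b14 b15 a6 b17
  row 2: a1 b22 a3 a4 a5 b26 b27
  row 3: a1 b32 b33 a4 a5 a6 b37
  row 4: a1 a2 a3 b44 a5 b46 a7
Rows 1 and 2 agree on C; apply C→F, G and equate their F, G entries.
Rows 1 and 4 agree on C; apply C→F, G and equate their F, G entries.
Rows 2 and 3 agree on A; apply A→B and equate their B entries.
Rows 2 and 4 agree on A; apply A→B and equate their B entries.
Rows 1 and 2 agree on F, G; apply F, G→A and equate their A entries.
Row 2 is now all distinguished symbols — the join is lossless.

Yes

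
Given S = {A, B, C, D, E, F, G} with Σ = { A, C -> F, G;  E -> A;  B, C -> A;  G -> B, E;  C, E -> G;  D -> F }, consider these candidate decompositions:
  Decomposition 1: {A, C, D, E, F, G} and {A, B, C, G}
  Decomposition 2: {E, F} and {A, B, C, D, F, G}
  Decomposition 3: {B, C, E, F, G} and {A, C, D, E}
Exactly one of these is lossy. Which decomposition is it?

Decomposition 1: common = {A, C, G}, closure = {A, B, C, E, F, G} → lossless.
Decomposition 2: common = {F}, closure = {F} → lossy.
Decomposition 3: common = {C, E}, closure = {A, B, C, E, F, G} → lossless.

Decomposition 2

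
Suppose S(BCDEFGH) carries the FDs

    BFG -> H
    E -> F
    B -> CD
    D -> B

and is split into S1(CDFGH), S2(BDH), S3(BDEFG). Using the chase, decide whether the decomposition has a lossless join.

Chase test. Columns are BCDEFGH; row i has aⱼ where attribute j ∈ Si, else bᵢⱼ.
Initial tableau (one row per fragment):
  row 1: b11 a2 a3 b14 a5 a6 a7
  row 2: a1 b22 a3 b24 b25 b26 a7
  row 3: a1 b32 a3 a4 a5 a6 b37
Rows 2 and 3 agree on B; apply B→CD and equate their CD entries.
Rows 1 and 2 agree on D; apply D→B and equate their B entries.
Rows 1 and 3 agree on BFG; apply BFG→H and equate their H entries.
Rows 1 and 2 agree on B; apply B→CD and equate their CD entries.
Row 3 is now all distinguished symbols — the join is lossless.

Yes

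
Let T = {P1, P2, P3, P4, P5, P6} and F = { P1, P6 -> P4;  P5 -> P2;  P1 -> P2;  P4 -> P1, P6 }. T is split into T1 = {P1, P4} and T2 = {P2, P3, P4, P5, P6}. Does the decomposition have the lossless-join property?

Common attributes: T1 ∩ T2 = {P4}.
Closure of {P4}: P4 → P1, P6 applies, adding P1, P6; P1 → P2 applies, adding P2. So (P4)⁺ = {P1, P2, P4, P6}.
This closure contains every attribute of T1, so T1 ∩ T2 → T1. The join is lossless.

Yes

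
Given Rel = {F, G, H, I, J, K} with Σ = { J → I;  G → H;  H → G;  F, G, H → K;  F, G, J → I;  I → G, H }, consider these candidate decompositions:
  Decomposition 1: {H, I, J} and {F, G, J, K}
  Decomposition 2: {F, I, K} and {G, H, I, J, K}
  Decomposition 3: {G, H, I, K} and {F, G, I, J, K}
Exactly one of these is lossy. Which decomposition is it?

Decomposition 2

Decomposition 1: common = {J}, closure = {G, H, I, J} → lossless.
Decomposition 2: common = {I, K}, closure = {G, H, I, K} → lossy.
Decomposition 3: common = {G, I, K}, closure = {G, H, I, K} → lossless.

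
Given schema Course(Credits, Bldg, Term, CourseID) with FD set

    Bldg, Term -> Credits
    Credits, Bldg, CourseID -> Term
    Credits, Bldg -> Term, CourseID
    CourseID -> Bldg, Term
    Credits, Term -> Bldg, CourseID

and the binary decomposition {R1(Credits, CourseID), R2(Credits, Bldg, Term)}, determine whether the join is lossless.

Common attributes: R1 ∩ R2 = {Credits}.
No dependency enlarges {Credits}, so (Credits)⁺ = {Credits}.
The closure contains neither all of R1 = {Credits, CourseID} nor all of R2 = {Credits, Bldg, Term}, so the common attributes are not a superkey of either fragment. The join is lossy.

No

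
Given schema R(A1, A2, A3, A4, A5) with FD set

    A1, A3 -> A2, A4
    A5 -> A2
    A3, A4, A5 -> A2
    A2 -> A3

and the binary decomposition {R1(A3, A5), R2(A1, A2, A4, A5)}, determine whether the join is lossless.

Common attributes: R1 ∩ R2 = {A5}.
Closure of {A5}: A5 → A2 applies, adding A2; A2 → A3 applies, adding A3. So (A5)⁺ = {A2, A3, A5}.
This closure contains every attribute of R1, so R1 ∩ R2 → R1. The join is lossless.

Yes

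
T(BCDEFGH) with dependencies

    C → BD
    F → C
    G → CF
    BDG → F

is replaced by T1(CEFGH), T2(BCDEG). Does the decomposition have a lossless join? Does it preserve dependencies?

Lossless test: (CEG)⁺ = {BCDEFG}, which contains all of one fragment — lossless.
Dependency preservation: BDG → F is not contained in any single fragment, but the restricted closure of its left-hand side across the fragments still reaches the right-hand side; the remaining FDs each lie inside some fragment. All dependencies are preserved.

lossless and dependency-preserving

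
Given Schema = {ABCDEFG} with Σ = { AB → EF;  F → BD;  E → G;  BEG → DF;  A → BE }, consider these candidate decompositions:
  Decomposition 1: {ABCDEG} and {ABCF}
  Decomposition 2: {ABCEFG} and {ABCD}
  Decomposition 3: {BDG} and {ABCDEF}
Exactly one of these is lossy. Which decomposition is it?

Decomposition 3

Decomposition 1: common = {ABC}, closure = {ABCDEFG} → lossless.
Decomposition 2: common = {ABC}, closure = {ABCDEFG} → lossless.
Decomposition 3: common = {BD}, closure = {BD} → lossy.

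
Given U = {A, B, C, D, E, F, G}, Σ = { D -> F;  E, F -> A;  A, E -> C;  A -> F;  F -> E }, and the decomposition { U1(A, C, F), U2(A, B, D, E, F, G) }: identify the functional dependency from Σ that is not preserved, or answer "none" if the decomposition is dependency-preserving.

none

D → F lies within U2.
E, F → A lies within U2.
A, E → C: restricted closure across fragments reaches C.
A → F lies within U1.
F → E lies within U2.
Every dependency is enforceable on the fragments, so the decomposition is dependency-preserving.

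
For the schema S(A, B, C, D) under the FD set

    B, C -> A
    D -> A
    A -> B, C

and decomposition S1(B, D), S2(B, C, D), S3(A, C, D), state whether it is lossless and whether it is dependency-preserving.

lossless but not dependency-preserving

Lossless test (chase): Rows 1 and 2 agree on D; apply D→A and equate their A entries. Rows 1 and 3 agree on D; apply D→A and equate their A entries. Rows 1 and 2 agree on A; apply A→B, C and equate their B, C entries. Rows 1 and 3 agree on A; apply A→B, C and equate their B, C entries. Row 1 is now all distinguished symbols — the join is lossless.
Dependency preservation: the restricted closure of {B, C} across the fragments never reaches {A}, so B, C → A cannot be enforced without a join — not preserved.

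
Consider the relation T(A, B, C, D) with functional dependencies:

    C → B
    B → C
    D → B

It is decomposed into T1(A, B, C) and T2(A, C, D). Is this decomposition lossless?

Yes

Common attributes: T1 ∩ T2 = {A, C}.
Closure of {A, C}: C → B applies, adding B. So (A, C)⁺ = {A, B, C}.
This closure contains every attribute of T1, so T1 ∩ T2 → T1. The join is lossless.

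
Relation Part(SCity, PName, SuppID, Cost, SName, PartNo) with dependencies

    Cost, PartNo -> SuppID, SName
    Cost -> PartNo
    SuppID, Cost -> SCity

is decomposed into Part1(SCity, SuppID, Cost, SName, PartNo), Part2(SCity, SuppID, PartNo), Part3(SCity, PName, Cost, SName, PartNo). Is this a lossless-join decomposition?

Yes

Chase test. Columns are SCity, PName, SuppID, Cost, SName, PartNo; row i has aⱼ where attribute j ∈ Parti, else bᵢⱼ.
Initial tableau (one row per fragment):
  row 1: a1 b12 a3 a4 a5 a6
  row 2: a1 b22 a3 b24 b25 a6
  row 3: a1 a2 b33 a4 a5 a6
Rows 1 and 3 agree on Cost, PartNo; apply Cost, PartNo→SuppID, SName and equate their SuppID, SName entries.
Row 3 is now all distinguished symbols — the join is lossless.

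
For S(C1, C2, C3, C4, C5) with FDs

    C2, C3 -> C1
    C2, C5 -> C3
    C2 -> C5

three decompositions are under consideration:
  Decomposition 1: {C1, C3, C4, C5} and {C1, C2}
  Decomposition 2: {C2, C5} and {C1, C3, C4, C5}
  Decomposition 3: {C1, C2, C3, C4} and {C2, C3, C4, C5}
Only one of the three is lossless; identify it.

Decomposition 3

Decomposition 1: common = {C1}, closure = {C1} → lossy.
Decomposition 2: common = {C5}, closure = {C5} → lossy.
Decomposition 3: common = {C2, C3, C4}, closure = {C1, C2, C3, C4, C5} → lossless.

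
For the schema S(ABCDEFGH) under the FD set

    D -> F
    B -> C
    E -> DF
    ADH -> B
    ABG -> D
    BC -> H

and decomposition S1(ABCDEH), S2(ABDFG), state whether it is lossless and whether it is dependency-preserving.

lossy but dependency-preserving

Lossless test: (ABD)⁺ = {ABCDFH}, which is a superkey of neither fragment — lossy.
Dependency preservation: E → DF is not contained in any single fragment, but the restricted closure of its left-hand side across the fragments still reaches the right-hand side; the remaining FDs each lie inside some fragment. All dependencies are preserved.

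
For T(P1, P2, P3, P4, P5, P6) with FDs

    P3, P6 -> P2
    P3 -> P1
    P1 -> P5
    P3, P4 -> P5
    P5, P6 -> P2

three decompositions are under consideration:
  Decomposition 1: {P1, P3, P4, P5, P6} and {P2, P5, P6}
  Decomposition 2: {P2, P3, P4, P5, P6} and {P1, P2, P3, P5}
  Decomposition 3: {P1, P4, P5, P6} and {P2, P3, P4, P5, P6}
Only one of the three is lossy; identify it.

Decomposition 1: common = {P5, P6}, closure = {P2, P5, P6} → lossless.
Decomposition 2: common = {P2, P3, P5}, closure = {P1, P2, P3, P5} → lossless.
Decomposition 3: common = {P4, P5, P6}, closure = {P2, P4, P5, P6} → lossy.

Decomposition 3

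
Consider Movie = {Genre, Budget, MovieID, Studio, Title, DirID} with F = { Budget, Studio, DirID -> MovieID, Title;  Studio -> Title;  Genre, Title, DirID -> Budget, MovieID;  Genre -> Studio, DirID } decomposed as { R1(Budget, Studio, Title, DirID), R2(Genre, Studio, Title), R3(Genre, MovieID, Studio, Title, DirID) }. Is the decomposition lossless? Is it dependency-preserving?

lossy and not dependency-preserving

Lossless test (chase): Rows 2 and 3 agree on Genre; apply Genre→Studio, DirID and equate their Studio, DirID entries. Rows 2 and 3 agree on Genre, Title, DirID; apply Genre, Title, DirID→Budget, MovieID and equate their Budget, MovieID entries. No row becomes fully distinguished — the join is lossy.
Dependency preservation: the restricted closure of {Budget, Studio, DirID} across the fragments never reaches {MovieID, Title}, so Budget, Studio, DirID → MovieID, Title cannot be enforced without a join — not preserved.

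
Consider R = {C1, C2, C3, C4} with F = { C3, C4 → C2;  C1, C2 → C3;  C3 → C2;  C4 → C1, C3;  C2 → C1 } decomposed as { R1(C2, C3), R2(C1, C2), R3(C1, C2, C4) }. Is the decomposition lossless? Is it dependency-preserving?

lossless and dependency-preserving

Lossless test (chase): Rows 2 and 3 agree on C1, C2; apply C1, C2→C3 and equate their C3 entries. Rows 1 and 2 agree on C2; apply C2→C1 and equate their C1 entries. Rows 1 and 2 agree on C1, C2; apply C1, C2→C3 and equate their C3 entries. Row 3 is now all distinguished symbols — the join is lossless.
Dependency preservation: C3, C4 → C2; C1, C2 → C3; C4 → C1, C3 are not contained in any single fragment, but the restricted closure of each left-hand side across the fragments still reaches the right-hand side; the remaining FDs each lie inside some fragment. All dependencies are preserved.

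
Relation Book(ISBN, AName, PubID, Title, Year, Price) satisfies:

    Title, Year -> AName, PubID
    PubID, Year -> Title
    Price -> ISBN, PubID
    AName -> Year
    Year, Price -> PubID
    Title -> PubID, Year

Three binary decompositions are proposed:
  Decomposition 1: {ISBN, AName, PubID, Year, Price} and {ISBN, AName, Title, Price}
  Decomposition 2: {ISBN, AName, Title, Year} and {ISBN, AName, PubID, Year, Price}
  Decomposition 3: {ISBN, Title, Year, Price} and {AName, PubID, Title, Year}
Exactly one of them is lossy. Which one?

Decomposition 2

Decomposition 1: common = {ISBN, AName, Price}, closure = {ISBN, AName, PubID, Title, Year, Price} → lossless.
Decomposition 2: common = {ISBN, AName, Year}, closure = {ISBN, AName, Year} → lossy.
Decomposition 3: common = {Title, Year}, closure = {AName, PubID, Title, Year} → lossless.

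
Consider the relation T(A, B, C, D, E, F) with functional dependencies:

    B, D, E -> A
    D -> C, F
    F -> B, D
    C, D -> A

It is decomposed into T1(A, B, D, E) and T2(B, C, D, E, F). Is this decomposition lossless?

Common attributes: T1 ∩ T2 = {B, D, E}.
Closure of {B, D, E}: B, D, E → A applies, adding A; D → C, F applies, adding C, F. So (B, D, E)⁺ = {A, B, C, D, E, F}.
This closure contains every attribute of T1, so T1 ∩ T2 → T1. The join is lossless.

Yes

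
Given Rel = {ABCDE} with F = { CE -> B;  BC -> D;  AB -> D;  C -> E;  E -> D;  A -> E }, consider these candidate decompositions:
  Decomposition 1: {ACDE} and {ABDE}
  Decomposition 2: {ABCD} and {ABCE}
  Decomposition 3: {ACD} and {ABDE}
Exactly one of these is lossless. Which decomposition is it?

Decomposition 1: common = {ADE}, closure = {ADE} → lossy.
Decomposition 2: common = {ABC}, closure = {ABCDE} → lossless.
Decomposition 3: common = {AD}, closure = {ADE} → lossy.

Decomposition 2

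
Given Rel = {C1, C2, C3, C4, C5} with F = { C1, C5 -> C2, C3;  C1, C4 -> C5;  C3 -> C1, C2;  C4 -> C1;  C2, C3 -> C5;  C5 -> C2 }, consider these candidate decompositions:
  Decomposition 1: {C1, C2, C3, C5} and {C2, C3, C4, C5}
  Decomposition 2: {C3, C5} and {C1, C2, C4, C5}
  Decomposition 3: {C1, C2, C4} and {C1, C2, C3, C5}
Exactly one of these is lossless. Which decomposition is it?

Decomposition 1

Decomposition 1: common = {C2, C3, C5}, closure = {C1, C2, C3, C5} → lossless.
Decomposition 2: common = {C5}, closure = {C2, C5} → lossy.
Decomposition 3: common = {C1, C2}, closure = {C1, C2} → lossy.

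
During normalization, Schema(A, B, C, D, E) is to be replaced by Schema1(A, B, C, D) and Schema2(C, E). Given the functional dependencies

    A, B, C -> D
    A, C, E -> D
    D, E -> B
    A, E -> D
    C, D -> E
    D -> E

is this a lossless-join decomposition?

No

Common attributes: Schema1 ∩ Schema2 = {C}.
No dependency enlarges {C}, so (C)⁺ = {C}.
The closure contains neither all of Schema1 = {A, B, C, D} nor all of Schema2 = {C, E}, so the common attributes are not a superkey of either fragment. The join is lossy.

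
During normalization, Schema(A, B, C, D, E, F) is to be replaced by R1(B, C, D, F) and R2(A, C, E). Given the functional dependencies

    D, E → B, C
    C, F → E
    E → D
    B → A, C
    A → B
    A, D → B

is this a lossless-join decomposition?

Common attributes: R1 ∩ R2 = {C}.
No dependency enlarges {C}, so (C)⁺ = {C}.
The closure contains neither all of R1 = {B, C, D, F} nor all of R2 = {A, C, E}, so the common attributes are not a superkey of either fragment. The join is lossy.

No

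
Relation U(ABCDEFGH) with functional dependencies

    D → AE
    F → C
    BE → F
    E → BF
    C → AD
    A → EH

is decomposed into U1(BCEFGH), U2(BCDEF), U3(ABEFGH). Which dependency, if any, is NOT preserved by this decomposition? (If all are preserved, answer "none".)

D → AE: restricted closure across fragments reaches AE.
F → C lies within U1.
BE → F lies within U1.
E → BF lies within U1.
C → AD: restricted closure across fragments reaches AD.
A → EH lies within U3.
Every dependency is enforceable on the fragments, so the decomposition is dependency-preserving.

none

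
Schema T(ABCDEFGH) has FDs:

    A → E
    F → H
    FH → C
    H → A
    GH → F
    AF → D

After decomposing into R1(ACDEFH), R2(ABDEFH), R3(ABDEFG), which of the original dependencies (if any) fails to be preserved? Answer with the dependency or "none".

GH → F

Check GH → F: no single fragment contains all of {FGH}, and the restricted closure of {GH} across the fragments never reaches {F}.
A → E is preserved.
F → H is preserved.
FH → C is preserved.
H → A is preserved.
AF → D is preserved.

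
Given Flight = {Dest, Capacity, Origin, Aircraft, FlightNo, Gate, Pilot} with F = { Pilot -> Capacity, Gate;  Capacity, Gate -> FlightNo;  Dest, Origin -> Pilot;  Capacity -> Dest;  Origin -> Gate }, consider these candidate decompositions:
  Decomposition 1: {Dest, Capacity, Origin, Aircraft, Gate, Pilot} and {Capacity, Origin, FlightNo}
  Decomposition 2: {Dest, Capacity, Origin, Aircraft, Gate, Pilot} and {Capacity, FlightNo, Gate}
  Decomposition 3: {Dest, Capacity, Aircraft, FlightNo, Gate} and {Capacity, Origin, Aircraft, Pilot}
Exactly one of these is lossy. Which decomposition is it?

Decomposition 1: common = {Capacity, Origin}, closure = {Dest, Capacity, Origin, FlightNo, Gate, Pilot} → lossless.
Decomposition 2: common = {Capacity, Gate}, closure = {Dest, Capacity, FlightNo, Gate} → lossless.
Decomposition 3: common = {Capacity, Aircraft}, closure = {Dest, Capacity, Aircraft} → lossy.

Decomposition 3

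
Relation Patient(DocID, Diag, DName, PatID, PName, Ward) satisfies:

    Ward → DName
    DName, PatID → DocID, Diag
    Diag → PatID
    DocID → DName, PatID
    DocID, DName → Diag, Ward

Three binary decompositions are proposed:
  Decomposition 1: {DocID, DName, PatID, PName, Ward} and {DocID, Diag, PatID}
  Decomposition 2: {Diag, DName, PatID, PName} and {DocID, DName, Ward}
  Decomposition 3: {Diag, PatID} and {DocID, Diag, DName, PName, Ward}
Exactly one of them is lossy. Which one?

Decomposition 2

Decomposition 1: common = {DocID, PatID}, closure = {DocID, Diag, DName, PatID, Ward} → lossless.
Decomposition 2: common = {DName}, closure = {DName} → lossy.
Decomposition 3: common = {Diag}, closure = {Diag, PatID} → lossless.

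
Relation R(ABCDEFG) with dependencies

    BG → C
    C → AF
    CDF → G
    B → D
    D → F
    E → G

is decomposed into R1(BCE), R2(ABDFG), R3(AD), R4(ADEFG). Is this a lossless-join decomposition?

Yes

Chase test. Columns are ABCDEFG; row i has aⱼ where attribute j ∈ Ri, else bᵢⱼ.
Initial tableau (one row per fragment):
  row 1: b11 a2 a3 b14 a5 b16 b17
  row 2: a1 a2 b23 a4 b25 a6 a7
  row 3: a1 b32 b33 a4 b35 b36 b37
  row 4: a1 b42 b43 a4 a5 a6 a7
Rows 1 and 2 agree on B; apply B→D and equate their D entries.
Rows 1 and 2 agree on D; apply D→F and equate their F entries.
Rows 1 and 3 agree on D; apply D→F and equate their F entries.
Rows 1 and 4 agree on E; apply E→G and equate their G entries.
Rows 1 and 2 agree on BG; apply BG→C and equate their C entries.
Rows 1 and 2 agree on C; apply C→AF and equate their AF entries.
Row 1 is now all distinguished symbols — the join is lossless.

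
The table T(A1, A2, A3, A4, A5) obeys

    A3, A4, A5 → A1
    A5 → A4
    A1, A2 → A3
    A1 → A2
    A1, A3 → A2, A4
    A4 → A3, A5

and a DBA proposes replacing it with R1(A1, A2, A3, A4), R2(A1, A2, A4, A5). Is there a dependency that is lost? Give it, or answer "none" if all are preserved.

none

A3, A4, A5 → A1: restricted closure across fragments reaches A1.
A5 → A4 lies within R2.
A1, A2 → A3 lies within R1.
A1 → A2 lies within R1.
A1, A3 → A2, A4 lies within R1.
A4 → A3, A5: restricted closure across fragments reaches A3, A5.
Every dependency is enforceable on the fragments, so the decomposition is dependency-preserving.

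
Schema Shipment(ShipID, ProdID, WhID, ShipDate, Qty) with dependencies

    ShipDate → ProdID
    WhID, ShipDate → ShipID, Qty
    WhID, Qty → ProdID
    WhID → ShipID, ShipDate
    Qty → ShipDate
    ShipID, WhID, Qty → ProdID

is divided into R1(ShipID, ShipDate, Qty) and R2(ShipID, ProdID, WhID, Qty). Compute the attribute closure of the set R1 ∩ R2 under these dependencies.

R1 ∩ R2 = {ShipID, Qty}.
Qty → ShipDate applies, adding ShipDate
ShipDate → ProdID applies, adding ProdID
Closure: {ShipID, ProdID, ShipDate, Qty}.

ShipID, ProdID, ShipDate, Qty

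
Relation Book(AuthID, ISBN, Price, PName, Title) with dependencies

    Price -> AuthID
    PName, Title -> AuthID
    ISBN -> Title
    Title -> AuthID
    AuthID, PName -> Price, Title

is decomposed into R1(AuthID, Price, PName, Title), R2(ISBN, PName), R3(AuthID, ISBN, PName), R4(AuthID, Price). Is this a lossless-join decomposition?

Chase test. Columns are AuthID, ISBN, Price, PName, Title; row i has aⱼ where attribute j ∈ Ri, else bᵢⱼ.
Initial tableau (one row per fragment):
  row 1: a1 b12 a3 a4 a5
  row 2: b21 a2 b23 a4 b25
  row 3: a1 a2 b33 a4 b35
  row 4: a1 b42 a3 b44 b45
Rows 2 and 3 agree on ISBN; apply ISBN→Title and equate their Title entries.
Rows 2 and 3 agree on Title; apply Title→AuthID and equate their AuthID entries.
Rows 1 and 2 agree on AuthID, PName; apply AuthID, PName→Price, Title and equate their Price, Title entries.
Rows 1 and 3 agree on AuthID, PName; apply AuthID, PName→Price, Title and equate their Price, Title entries.
Row 2 is now all distinguished symbols — the join is lossless.

Yes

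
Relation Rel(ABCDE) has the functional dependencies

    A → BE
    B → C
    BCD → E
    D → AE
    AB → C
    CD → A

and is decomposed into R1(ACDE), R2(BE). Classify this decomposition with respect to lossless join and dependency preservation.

Lossless test: (E)⁺ = {E}, which is a superkey of neither fragment — lossy.
Dependency preservation: the restricted closure of {A} across the fragments never reaches {BE}, so A → BE cannot be enforced without a join — not preserved.

lossy and not dependency-preserving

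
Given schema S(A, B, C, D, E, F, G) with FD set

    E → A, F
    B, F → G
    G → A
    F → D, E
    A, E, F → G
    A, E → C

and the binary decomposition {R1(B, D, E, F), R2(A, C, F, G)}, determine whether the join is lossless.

Common attributes: R1 ∩ R2 = {F}.
Closure of {F}: F → D, E applies, adding D, E; E → A, F applies, adding A; A, E, F → G applies, adding G; A, E → C applies, adding C. So (F)⁺ = {A, C, D, E, F, G}.
This closure contains every attribute of R2, so R1 ∩ R2 → R2. The join is lossless.

Yes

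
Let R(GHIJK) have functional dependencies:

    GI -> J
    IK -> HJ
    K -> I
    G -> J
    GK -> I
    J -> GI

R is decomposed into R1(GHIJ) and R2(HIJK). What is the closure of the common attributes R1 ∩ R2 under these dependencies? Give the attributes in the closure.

GHIJ

R1 ∩ R2 = {HIJ}.
J → GI applies, adding G
Closure: {GHIJ}.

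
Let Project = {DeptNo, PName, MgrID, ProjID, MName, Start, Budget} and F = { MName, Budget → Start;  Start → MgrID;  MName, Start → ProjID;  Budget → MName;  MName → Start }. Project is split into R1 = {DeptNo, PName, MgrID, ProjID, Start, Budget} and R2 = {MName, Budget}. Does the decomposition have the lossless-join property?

Common attributes: R1 ∩ R2 = {Budget}.
Closure of {Budget}: Budget → MName applies, adding MName; MName → Start applies, adding Start; Start → MgrID applies, adding MgrID; MName, Start → ProjID applies, adding ProjID. So (Budget)⁺ = {MgrID, ProjID, MName, Start, Budget}.
This closure contains every attribute of R2, so R1 ∩ R2 → R2. The join is lossless.

Yes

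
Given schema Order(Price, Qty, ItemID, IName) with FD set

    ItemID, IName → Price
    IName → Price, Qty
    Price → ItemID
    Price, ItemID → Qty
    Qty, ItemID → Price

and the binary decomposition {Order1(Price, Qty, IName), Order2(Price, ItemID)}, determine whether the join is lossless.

Yes

Common attributes: Order1 ∩ Order2 = {Price}.
Closure of {Price}: Price → ItemID applies, adding ItemID; Price, ItemID → Qty applies, adding Qty. So (Price)⁺ = {Price, Qty, ItemID}.
This closure contains every attribute of Order2, so Order1 ∩ Order2 → Order2. The join is lossless.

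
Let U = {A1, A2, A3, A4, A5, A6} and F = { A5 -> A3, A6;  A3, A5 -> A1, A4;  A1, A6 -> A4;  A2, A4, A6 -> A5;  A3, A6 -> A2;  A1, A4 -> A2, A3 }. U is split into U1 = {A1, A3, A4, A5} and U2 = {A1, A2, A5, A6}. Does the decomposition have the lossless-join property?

Common attributes: U1 ∩ U2 = {A1, A5}.
Closure of {A1, A5}: A5 → A3, A6 applies, adding A3, A6; A3, A5 → A1, A4 applies, adding A4; A3, A6 → A2 applies, adding A2. So (A1, A5)⁺ = {A1, A2, A3, A4, A5, A6}.
This closure contains every attribute of U1, so U1 ∩ U2 → U1. The join is lossless.

Yes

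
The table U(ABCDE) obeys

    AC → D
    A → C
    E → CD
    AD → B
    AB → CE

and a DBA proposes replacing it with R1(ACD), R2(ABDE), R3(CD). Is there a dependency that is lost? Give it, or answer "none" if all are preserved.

Check E → CD: no single fragment contains all of {CDE}, and the restricted closure of {E} across the fragments never reaches {CD}.
AC → D is preserved.
A → C is preserved.
AD → B is preserved.
AB → CE is preserved.

E → CD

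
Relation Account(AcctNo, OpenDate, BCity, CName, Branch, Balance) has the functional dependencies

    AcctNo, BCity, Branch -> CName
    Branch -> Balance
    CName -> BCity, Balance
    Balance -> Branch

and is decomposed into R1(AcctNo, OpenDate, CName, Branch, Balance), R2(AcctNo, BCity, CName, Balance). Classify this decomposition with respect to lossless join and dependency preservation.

lossless and dependency-preserving

Lossless test: (AcctNo, CName, Balance)⁺ = {AcctNo, BCity, CName, Branch, Balance}, which contains all of one fragment — lossless.
Dependency preservation: AcctNo, BCity, Branch → CName is not contained in any single fragment, but the restricted closure of its left-hand side across the fragments still reaches the right-hand side; the remaining FDs each lie inside some fragment. All dependencies are preserved.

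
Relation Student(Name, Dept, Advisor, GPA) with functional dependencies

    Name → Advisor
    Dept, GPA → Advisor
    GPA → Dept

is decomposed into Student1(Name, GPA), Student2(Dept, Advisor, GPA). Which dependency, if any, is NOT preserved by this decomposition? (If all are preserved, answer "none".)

Name → Advisor

Check Name → Advisor: no single fragment contains all of {Name, Advisor}, and the restricted closure of {Name} across the fragments never reaches {Advisor}.
Dept, GPA → Advisor is preserved.
GPA → Dept is preserved.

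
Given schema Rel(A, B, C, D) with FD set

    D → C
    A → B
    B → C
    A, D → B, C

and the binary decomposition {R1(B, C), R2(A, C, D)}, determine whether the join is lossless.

No

Common attributes: R1 ∩ R2 = {C}.
No dependency enlarges {C}, so (C)⁺ = {C}.
The closure contains neither all of R1 = {B, C} nor all of R2 = {A, C, D}, so the common attributes are not a superkey of either fragment. The join is lossy.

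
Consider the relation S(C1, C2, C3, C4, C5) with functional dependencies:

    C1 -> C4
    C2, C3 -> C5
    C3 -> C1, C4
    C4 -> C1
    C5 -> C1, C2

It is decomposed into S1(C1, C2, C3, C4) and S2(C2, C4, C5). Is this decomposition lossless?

Common attributes: S1 ∩ S2 = {C2, C4}.
Closure of {C2, C4}: C4 → C1 applies, adding C1. So (C2, C4)⁺ = {C1, C2, C4}.
The closure contains neither all of S1 = {C1, C2, C3, C4} nor all of S2 = {C2, C4, C5}, so the common attributes are not a superkey of either fragment. The join is lossy.

No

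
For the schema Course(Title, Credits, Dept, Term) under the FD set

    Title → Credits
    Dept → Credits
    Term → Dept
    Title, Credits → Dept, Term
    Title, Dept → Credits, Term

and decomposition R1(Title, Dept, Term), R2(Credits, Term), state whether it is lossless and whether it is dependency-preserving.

Lossless test: (Term)⁺ = {Credits, Dept, Term}, which contains all of one fragment — lossless.
Dependency preservation: the restricted closure of {Dept} across the fragments never reaches {Credits}, so Dept → Credits cannot be enforced without a join — not preserved.

lossless but not dependency-preserving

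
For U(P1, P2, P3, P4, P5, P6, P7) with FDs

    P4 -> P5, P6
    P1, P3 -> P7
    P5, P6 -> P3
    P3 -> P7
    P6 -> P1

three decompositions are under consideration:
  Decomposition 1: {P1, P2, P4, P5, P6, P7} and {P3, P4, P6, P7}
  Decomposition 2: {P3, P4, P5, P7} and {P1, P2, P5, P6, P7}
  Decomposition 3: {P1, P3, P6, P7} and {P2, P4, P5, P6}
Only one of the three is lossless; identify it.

Decomposition 1

Decomposition 1: common = {P4, P6, P7}, closure = {P1, P3, P4, P5, P6, P7} → lossless.
Decomposition 2: common = {P5, P7}, closure = {P5, P7} → lossy.
Decomposition 3: common = {P6}, closure = {P1, P6} → lossy.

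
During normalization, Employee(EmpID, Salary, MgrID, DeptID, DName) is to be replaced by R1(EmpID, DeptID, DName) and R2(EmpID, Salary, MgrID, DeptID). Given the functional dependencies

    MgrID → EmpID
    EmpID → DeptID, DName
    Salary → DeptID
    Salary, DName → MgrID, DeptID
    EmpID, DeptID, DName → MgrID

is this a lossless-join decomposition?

Yes

Common attributes: R1 ∩ R2 = {EmpID, DeptID}.
Closure of {EmpID, DeptID}: EmpID → DeptID, DName applies, adding DName; EmpID, DeptID, DName → MgrID applies, adding MgrID. So (EmpID, DeptID)⁺ = {EmpID, MgrID, DeptID, DName}.
This closure contains every attribute of R1, so R1 ∩ R2 → R1. The join is lossless.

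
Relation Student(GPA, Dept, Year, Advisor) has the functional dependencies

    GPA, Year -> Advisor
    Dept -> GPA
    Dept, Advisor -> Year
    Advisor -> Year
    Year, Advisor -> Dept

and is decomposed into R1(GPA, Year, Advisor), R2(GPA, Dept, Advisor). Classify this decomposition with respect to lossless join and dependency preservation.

Lossless test: (GPA, Advisor)⁺ = {GPA, Dept, Year, Advisor}, which contains all of one fragment — lossless.
Dependency preservation: Dept, Advisor → Year; Year, Advisor → Dept are not contained in any single fragment, but the restricted closure of each left-hand side across the fragments still reaches the right-hand side; the remaining FDs each lie inside some fragment. All dependencies are preserved.

lossless and dependency-preserving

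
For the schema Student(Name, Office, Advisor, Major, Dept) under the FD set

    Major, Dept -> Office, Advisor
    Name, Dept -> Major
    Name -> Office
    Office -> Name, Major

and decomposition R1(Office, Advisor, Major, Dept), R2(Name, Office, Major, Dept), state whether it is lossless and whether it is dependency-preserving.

lossless and dependency-preserving

Lossless test: (Office, Major, Dept)⁺ = {Name, Office, Advisor, Major, Dept}, which contains all of one fragment — lossless.
Dependency preservation: every FD's attributes lie within a single fragment, so each can be enforced locally — preserved.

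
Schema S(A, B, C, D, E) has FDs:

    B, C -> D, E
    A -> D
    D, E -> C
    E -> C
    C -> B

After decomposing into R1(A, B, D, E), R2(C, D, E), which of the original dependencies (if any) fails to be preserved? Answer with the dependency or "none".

B, C → D, E: restricted closure across fragments reaches D, E.
A → D lies within R1.
D, E → C lies within R2.
E → C lies within R2.
C → B: restricted closure across fragments reaches B.
Every dependency is enforceable on the fragments, so the decomposition is dependency-preserving.

none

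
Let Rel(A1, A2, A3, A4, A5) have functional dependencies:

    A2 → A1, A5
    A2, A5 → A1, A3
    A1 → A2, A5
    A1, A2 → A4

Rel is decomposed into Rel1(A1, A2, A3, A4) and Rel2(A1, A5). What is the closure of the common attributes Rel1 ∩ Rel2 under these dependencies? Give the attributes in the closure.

Rel1 ∩ Rel2 = {A1}.
A1 → A2, A5 applies, adding A2, A5
A1, A2 → A4 applies, adding A4
A2, A5 → A1, A3 applies, adding A3
Closure: {A1, A2, A3, A4, A5}.

A1, A2, A3, A4, A5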